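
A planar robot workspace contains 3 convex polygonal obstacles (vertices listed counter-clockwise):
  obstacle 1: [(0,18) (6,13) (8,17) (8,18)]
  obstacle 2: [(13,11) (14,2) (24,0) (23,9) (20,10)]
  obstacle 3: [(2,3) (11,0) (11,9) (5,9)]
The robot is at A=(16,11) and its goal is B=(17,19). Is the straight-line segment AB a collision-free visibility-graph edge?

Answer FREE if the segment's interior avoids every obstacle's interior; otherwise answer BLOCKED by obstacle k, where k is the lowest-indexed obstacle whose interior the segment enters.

Obstacle 1 [(0,18) (6,13) (8,17) (8,18)]:
  edge (0,18)–(6,13): clear
  edge (6,13)–(8,17): clear
  edge (8,17)–(8,18): clear
  edge (8,18)–(0,18): clear
  midpoint (33/2,15) outside
  → clear
Obstacle 2 [(13,11) (14,2) (24,0) (23,9) (20,10)]:
  edge (13,11)–(14,2): clear
  edge (14,2)–(24,0): clear
  edge (24,0)–(23,9): clear
  edge (23,9)–(20,10): clear
  edge (20,10)–(13,11): clear
  midpoint (33/2,15) outside
  → clear
Obstacle 3 [(2,3) (11,0) (11,9) (5,9)]:
  edge (2,3)–(11,0): clear
  edge (11,0)–(11,9): clear
  edge (11,9)–(5,9): clear
  edge (5,9)–(2,3): clear
  midpoint (33/2,15) outside
  → clear

FREE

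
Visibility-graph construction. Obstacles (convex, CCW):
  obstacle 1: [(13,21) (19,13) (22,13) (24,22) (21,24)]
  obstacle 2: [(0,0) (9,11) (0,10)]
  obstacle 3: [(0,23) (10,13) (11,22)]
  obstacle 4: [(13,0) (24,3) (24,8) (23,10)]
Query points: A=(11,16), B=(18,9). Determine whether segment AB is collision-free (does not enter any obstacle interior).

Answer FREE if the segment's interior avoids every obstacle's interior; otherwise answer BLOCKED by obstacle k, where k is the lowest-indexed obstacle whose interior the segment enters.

FREE

Obstacle 1 [(13,21) (19,13) (22,13) (24,22) (21,24)]:
  edge (13,21)–(19,13): clear
  edge (19,13)–(22,13): clear
  edge (22,13)–(24,22): clear
  edge (24,22)–(21,24): clear
  edge (21,24)–(13,21): clear
  midpoint (29/2,25/2) outside
  → clear
Obstacle 2 [(0,0) (9,11) (0,10)]:
  edge (0,0)–(9,11): clear
  edge (9,11)–(0,10): clear
  edge (0,10)–(0,0): clear
  midpoint (29/2,25/2) outside
  → clear
Obstacle 3 [(0,23) (10,13) (11,22)]:
  edge (0,23)–(10,13): clear
  edge (10,13)–(11,22): clear
  edge (11,22)–(0,23): clear
  midpoint (29/2,25/2) outside
  → clear
Obstacle 4 [(13,0) (24,3) (24,8) (23,10)]:
  edge (13,0)–(24,3): clear
  edge (24,3)–(24,8): clear
  edge (24,8)–(23,10): clear
  edge (23,10)–(13,0): clear
  midpoint (29/2,25/2) outside
  → clear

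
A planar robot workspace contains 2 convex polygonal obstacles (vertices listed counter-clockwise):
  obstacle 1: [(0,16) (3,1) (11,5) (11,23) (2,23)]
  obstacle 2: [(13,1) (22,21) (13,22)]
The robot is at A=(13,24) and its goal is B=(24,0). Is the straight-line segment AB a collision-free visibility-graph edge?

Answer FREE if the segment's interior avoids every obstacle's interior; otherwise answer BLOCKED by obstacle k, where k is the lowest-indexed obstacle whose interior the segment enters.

Obstacle 1 [(0,16) (3,1) (11,5) (11,23) (2,23)]:
  edge (0,16)–(3,1): clear
  edge (3,1)–(11,5): clear
  edge (11,5)–(11,23): clear
  edge (11,23)–(2,23): clear
  edge (2,23)–(0,16): clear
  midpoint (37/2,12) outside
  → clear
Obstacle 2 [(13,1) (22,21) (13,22)]:
  edge (13,1)–(22,21): crosses AB
  edge (22,21)–(13,22): crosses AB
  edge (13,22)–(13,1): clear
  → BLOCKED

BLOCKED by obstacle 2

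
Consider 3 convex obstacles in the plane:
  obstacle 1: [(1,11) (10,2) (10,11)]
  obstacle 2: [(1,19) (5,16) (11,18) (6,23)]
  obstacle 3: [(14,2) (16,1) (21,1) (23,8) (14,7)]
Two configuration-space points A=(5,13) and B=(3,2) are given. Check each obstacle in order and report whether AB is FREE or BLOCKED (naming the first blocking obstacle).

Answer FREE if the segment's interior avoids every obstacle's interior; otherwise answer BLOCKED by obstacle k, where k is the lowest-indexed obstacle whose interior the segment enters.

Obstacle 1 [(1,11) (10,2) (10,11)]:
  edge (1,11)–(10,2): crosses AB
  edge (10,2)–(10,11): clear
  edge (10,11)–(1,11): crosses AB
  → BLOCKED
Obstacle 2 [(1,19) (5,16) (11,18) (6,23)]:
  edge (1,19)–(5,16): clear
  edge (5,16)–(11,18): clear
  edge (11,18)–(6,23): clear
  edge (6,23)–(1,19): clear
  midpoint (4,15/2) outside
  → clear
Obstacle 3 [(14,2) (16,1) (21,1) (23,8) (14,7)]:
  edge (14,2)–(16,1): clear
  edge (16,1)–(21,1): clear
  edge (21,1)–(23,8): clear
  edge (23,8)–(14,7): clear
  edge (14,7)–(14,2): clear
  midpoint (4,15/2) outside
  → clear

BLOCKED by obstacle 1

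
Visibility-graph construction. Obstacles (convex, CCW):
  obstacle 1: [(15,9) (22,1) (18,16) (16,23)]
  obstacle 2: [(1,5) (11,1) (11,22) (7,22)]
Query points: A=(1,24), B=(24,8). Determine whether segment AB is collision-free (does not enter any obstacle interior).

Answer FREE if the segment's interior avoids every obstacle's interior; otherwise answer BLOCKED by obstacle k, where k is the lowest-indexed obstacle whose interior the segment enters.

Obstacle 1 [(15,9) (22,1) (18,16) (16,23)]:
  edge (15,9)–(22,1): clear
  edge (22,1)–(18,16): crosses AB
  edge (18,16)–(16,23): clear
  edge (16,23)–(15,9): crosses AB
  → BLOCKED
Obstacle 2 [(1,5) (11,1) (11,22) (7,22)]:
  edge (1,5)–(11,1): clear
  edge (11,1)–(11,22): crosses AB
  edge (11,22)–(7,22): clear
  edge (7,22)–(1,5): crosses AB
  → BLOCKED

BLOCKED by obstacle 1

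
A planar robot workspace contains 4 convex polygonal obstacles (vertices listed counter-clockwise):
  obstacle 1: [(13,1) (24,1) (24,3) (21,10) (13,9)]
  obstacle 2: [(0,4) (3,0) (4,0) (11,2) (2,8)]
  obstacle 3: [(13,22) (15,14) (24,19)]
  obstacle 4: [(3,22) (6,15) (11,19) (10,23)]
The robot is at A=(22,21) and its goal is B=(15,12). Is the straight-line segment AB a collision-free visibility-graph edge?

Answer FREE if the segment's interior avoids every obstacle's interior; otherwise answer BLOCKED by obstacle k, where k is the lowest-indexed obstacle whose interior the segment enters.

BLOCKED by obstacle 3

Obstacle 1 [(13,1) (24,1) (24,3) (21,10) (13,9)]:
  edge (13,1)–(24,1): clear
  edge (24,1)–(24,3): clear
  edge (24,3)–(21,10): clear
  edge (21,10)–(13,9): clear
  edge (13,9)–(13,1): clear
  midpoint (37/2,33/2) outside
  → clear
Obstacle 2 [(0,4) (3,0) (4,0) (11,2) (2,8)]:
  edge (0,4)–(3,0): clear
  edge (3,0)–(4,0): clear
  edge (4,0)–(11,2): clear
  edge (11,2)–(2,8): clear
  edge (2,8)–(0,4): clear
  midpoint (37/2,33/2) outside
  → clear
Obstacle 3 [(13,22) (15,14) (24,19)]:
  edge (13,22)–(15,14): clear
  edge (15,14)–(24,19): crosses AB
  edge (24,19)–(13,22): crosses AB
  → BLOCKED
Obstacle 4 [(3,22) (6,15) (11,19) (10,23)]:
  edge (3,22)–(6,15): clear
  edge (6,15)–(11,19): clear
  edge (11,19)–(10,23): clear
  edge (10,23)–(3,22): clear
  midpoint (37/2,33/2) outside
  → clear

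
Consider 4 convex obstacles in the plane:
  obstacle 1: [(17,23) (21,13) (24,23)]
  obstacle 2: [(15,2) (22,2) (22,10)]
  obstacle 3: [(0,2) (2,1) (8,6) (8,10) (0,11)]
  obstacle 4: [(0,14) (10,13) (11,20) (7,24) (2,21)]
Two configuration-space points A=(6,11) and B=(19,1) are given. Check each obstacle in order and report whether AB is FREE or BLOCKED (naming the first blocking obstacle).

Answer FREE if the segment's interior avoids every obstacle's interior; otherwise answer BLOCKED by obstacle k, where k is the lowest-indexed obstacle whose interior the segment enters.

Obstacle 1 [(17,23) (21,13) (24,23)]:
  edge (17,23)–(21,13): clear
  edge (21,13)–(24,23): clear
  edge (24,23)–(17,23): clear
  midpoint (25/2,6) outside
  → clear
Obstacle 2 [(15,2) (22,2) (22,10)]:
  edge (15,2)–(22,2): crosses AB
  edge (22,2)–(22,10): clear
  edge (22,10)–(15,2): crosses AB
  → BLOCKED
Obstacle 3 [(0,2) (2,1) (8,6) (8,10) (0,11)]:
  edge (0,2)–(2,1): clear
  edge (2,1)–(8,6): clear
  edge (8,6)–(8,10): crosses AB
  edge (8,10)–(0,11): crosses AB
  edge (0,11)–(0,2): clear
  → BLOCKED
Obstacle 4 [(0,14) (10,13) (11,20) (7,24) (2,21)]:
  edge (0,14)–(10,13): clear
  edge (10,13)–(11,20): clear
  edge (11,20)–(7,24): clear
  edge (7,24)–(2,21): clear
  edge (2,21)–(0,14): clear
  midpoint (25/2,6) outside
  → clear

BLOCKED by obstacle 2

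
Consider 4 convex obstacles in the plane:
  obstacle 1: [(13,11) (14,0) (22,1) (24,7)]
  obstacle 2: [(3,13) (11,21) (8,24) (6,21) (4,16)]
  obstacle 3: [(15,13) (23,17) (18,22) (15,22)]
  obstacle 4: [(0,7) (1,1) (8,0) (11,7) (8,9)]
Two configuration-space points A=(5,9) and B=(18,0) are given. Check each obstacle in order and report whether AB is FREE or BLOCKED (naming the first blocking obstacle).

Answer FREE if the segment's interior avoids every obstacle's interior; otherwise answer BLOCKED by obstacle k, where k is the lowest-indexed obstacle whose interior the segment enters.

BLOCKED by obstacle 1

Obstacle 1 [(13,11) (14,0) (22,1) (24,7)]:
  edge (13,11)–(14,0): crosses AB
  edge (14,0)–(22,1): crosses AB
  edge (22,1)–(24,7): clear
  edge (24,7)–(13,11): clear
  → BLOCKED
Obstacle 2 [(3,13) (11,21) (8,24) (6,21) (4,16)]:
  edge (3,13)–(11,21): clear
  edge (11,21)–(8,24): clear
  edge (8,24)–(6,21): clear
  edge (6,21)–(4,16): clear
  edge (4,16)–(3,13): clear
  midpoint (23/2,9/2) outside
  → clear
Obstacle 3 [(15,13) (23,17) (18,22) (15,22)]:
  edge (15,13)–(23,17): clear
  edge (23,17)–(18,22): clear
  edge (18,22)–(15,22): clear
  edge (15,22)–(15,13): clear
  midpoint (23/2,9/2) outside
  → clear
Obstacle 4 [(0,7) (1,1) (8,0) (11,7) (8,9)]:
  edge (0,7)–(1,1): clear
  edge (1,1)–(8,0): clear
  edge (8,0)–(11,7): crosses AB
  edge (11,7)–(8,9): clear
  edge (8,9)–(0,7): crosses AB
  → BLOCKED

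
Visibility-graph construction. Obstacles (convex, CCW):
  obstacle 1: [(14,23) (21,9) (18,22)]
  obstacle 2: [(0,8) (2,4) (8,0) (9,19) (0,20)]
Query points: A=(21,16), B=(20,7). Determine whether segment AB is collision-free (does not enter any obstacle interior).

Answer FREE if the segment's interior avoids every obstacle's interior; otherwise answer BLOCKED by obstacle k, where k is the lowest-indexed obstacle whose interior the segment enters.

BLOCKED by obstacle 1

Obstacle 1 [(14,23) (21,9) (18,22)]:
  edge (14,23)–(21,9): crosses AB
  edge (21,9)–(18,22): crosses AB
  edge (18,22)–(14,23): clear
  → BLOCKED
Obstacle 2 [(0,8) (2,4) (8,0) (9,19) (0,20)]:
  edge (0,8)–(2,4): clear
  edge (2,4)–(8,0): clear
  edge (8,0)–(9,19): clear
  edge (9,19)–(0,20): clear
  edge (0,20)–(0,8): clear
  midpoint (41/2,23/2) outside
  → clear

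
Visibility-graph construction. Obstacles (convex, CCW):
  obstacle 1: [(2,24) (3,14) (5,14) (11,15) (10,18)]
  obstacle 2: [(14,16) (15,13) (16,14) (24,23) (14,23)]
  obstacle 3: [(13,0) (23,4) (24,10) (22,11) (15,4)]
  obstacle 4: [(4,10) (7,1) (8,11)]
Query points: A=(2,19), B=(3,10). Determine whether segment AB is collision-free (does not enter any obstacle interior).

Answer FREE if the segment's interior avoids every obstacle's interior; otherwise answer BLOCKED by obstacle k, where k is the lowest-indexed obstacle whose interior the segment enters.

FREE

Obstacle 1 [(2,24) (3,14) (5,14) (11,15) (10,18)]:
  edge (2,24)–(3,14): clear
  edge (3,14)–(5,14): clear
  edge (5,14)–(11,15): clear
  edge (11,15)–(10,18): clear
  edge (10,18)–(2,24): clear
  midpoint (5/2,29/2) outside
  → clear
Obstacle 2 [(14,16) (15,13) (16,14) (24,23) (14,23)]:
  edge (14,16)–(15,13): clear
  edge (15,13)–(16,14): clear
  edge (16,14)–(24,23): clear
  edge (24,23)–(14,23): clear
  edge (14,23)–(14,16): clear
  midpoint (5/2,29/2) outside
  → clear
Obstacle 3 [(13,0) (23,4) (24,10) (22,11) (15,4)]:
  edge (13,0)–(23,4): clear
  edge (23,4)–(24,10): clear
  edge (24,10)–(22,11): clear
  edge (22,11)–(15,4): clear
  edge (15,4)–(13,0): clear
  midpoint (5/2,29/2) outside
  → clear
Obstacle 4 [(4,10) (7,1) (8,11)]:
  edge (4,10)–(7,1): clear
  edge (7,1)–(8,11): clear
  edge (8,11)–(4,10): clear
  midpoint (5/2,29/2) outside
  → clear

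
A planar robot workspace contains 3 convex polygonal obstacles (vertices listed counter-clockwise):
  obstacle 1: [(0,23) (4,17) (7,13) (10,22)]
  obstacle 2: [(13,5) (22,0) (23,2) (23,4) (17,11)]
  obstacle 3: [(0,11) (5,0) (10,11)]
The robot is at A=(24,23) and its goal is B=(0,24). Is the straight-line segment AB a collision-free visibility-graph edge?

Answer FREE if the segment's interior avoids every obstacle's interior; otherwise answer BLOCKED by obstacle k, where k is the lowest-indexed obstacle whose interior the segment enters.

FREE

Obstacle 1 [(0,23) (4,17) (7,13) (10,22)]:
  edge (0,23)–(4,17): clear
  edge (4,17)–(7,13): clear
  edge (7,13)–(10,22): clear
  edge (10,22)–(0,23): clear
  midpoint (12,47/2) outside
  → clear
Obstacle 2 [(13,5) (22,0) (23,2) (23,4) (17,11)]:
  edge (13,5)–(22,0): clear
  edge (22,0)–(23,2): clear
  edge (23,2)–(23,4): clear
  edge (23,4)–(17,11): clear
  edge (17,11)–(13,5): clear
  midpoint (12,47/2) outside
  → clear
Obstacle 3 [(0,11) (5,0) (10,11)]:
  edge (0,11)–(5,0): clear
  edge (5,0)–(10,11): clear
  edge (10,11)–(0,11): clear
  midpoint (12,47/2) outside
  → clear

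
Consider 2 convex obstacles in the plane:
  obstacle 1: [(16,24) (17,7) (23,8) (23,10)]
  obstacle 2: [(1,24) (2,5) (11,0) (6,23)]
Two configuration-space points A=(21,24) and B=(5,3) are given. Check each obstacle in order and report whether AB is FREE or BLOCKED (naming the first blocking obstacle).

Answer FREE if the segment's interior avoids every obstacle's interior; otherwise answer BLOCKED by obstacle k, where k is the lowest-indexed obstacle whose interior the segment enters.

Obstacle 1 [(16,24) (17,7) (23,8) (23,10)]:
  edge (16,24)–(17,7): crosses AB
  edge (17,7)–(23,8): clear
  edge (23,8)–(23,10): clear
  edge (23,10)–(16,24): crosses AB
  → BLOCKED
Obstacle 2 [(1,24) (2,5) (11,0) (6,23)]:
  edge (1,24)–(2,5): clear
  edge (2,5)–(11,0): crosses AB
  edge (11,0)–(6,23): crosses AB
  edge (6,23)–(1,24): clear
  → BLOCKED

BLOCKED by obstacle 1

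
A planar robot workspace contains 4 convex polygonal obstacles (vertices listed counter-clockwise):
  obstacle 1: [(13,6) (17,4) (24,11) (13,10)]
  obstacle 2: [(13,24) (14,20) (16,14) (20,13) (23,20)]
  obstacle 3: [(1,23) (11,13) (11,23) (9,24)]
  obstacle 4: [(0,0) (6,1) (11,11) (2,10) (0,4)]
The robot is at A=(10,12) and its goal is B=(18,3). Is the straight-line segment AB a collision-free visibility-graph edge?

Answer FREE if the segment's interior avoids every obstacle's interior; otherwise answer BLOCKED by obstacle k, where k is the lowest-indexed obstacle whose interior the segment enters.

BLOCKED by obstacle 1

Obstacle 1 [(13,6) (17,4) (24,11) (13,10)]:
  edge (13,6)–(17,4): clear
  edge (17,4)–(24,11): crosses AB
  edge (24,11)–(13,10): clear
  edge (13,10)–(13,6): crosses AB
  → BLOCKED
Obstacle 2 [(13,24) (14,20) (16,14) (20,13) (23,20)]:
  edge (13,24)–(14,20): clear
  edge (14,20)–(16,14): clear
  edge (16,14)–(20,13): clear
  edge (20,13)–(23,20): clear
  edge (23,20)–(13,24): clear
  midpoint (14,15/2) outside
  → clear
Obstacle 3 [(1,23) (11,13) (11,23) (9,24)]:
  edge (1,23)–(11,13): clear
  edge (11,13)–(11,23): clear
  edge (11,23)–(9,24): clear
  edge (9,24)–(1,23): clear
  midpoint (14,15/2) outside
  → clear
Obstacle 4 [(0,0) (6,1) (11,11) (2,10) (0,4)]:
  edge (0,0)–(6,1): clear
  edge (6,1)–(11,11): crosses AB
  edge (11,11)–(2,10): crosses AB
  edge (2,10)–(0,4): clear
  edge (0,4)–(0,0): clear
  → BLOCKED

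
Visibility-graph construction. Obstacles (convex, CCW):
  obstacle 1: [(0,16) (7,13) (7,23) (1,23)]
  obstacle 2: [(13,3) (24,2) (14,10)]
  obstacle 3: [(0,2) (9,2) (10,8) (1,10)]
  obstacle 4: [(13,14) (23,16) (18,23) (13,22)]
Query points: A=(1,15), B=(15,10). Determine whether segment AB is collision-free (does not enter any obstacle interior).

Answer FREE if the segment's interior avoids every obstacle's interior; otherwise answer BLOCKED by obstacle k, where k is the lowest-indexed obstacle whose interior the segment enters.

Obstacle 1 [(0,16) (7,13) (7,23) (1,23)]:
  edge (0,16)–(7,13): clear
  edge (7,13)–(7,23): clear
  edge (7,23)–(1,23): clear
  edge (1,23)–(0,16): clear
  midpoint (8,25/2) outside
  → clear
Obstacle 2 [(13,3) (24,2) (14,10)]:
  edge (13,3)–(24,2): clear
  edge (24,2)–(14,10): clear
  edge (14,10)–(13,3): clear
  midpoint (8,25/2) outside
  → clear
Obstacle 3 [(0,2) (9,2) (10,8) (1,10)]:
  edge (0,2)–(9,2): clear
  edge (9,2)–(10,8): clear
  edge (10,8)–(1,10): clear
  edge (1,10)–(0,2): clear
  midpoint (8,25/2) outside
  → clear
Obstacle 4 [(13,14) (23,16) (18,23) (13,22)]:
  edge (13,14)–(23,16): clear
  edge (23,16)–(18,23): clear
  edge (18,23)–(13,22): clear
  edge (13,22)–(13,14): clear
  midpoint (8,25/2) outside
  → clear

FREE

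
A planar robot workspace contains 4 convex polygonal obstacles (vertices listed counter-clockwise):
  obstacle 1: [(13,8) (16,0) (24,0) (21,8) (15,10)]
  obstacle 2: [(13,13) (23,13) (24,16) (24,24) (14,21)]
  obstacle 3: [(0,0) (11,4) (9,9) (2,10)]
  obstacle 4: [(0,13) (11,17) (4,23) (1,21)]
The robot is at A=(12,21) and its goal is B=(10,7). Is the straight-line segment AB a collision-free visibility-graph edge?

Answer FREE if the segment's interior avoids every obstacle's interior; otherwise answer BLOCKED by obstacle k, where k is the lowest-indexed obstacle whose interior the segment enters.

Obstacle 1 [(13,8) (16,0) (24,0) (21,8) (15,10)]:
  edge (13,8)–(16,0): clear
  edge (16,0)–(24,0): clear
  edge (24,0)–(21,8): clear
  edge (21,8)–(15,10): clear
  edge (15,10)–(13,8): clear
  midpoint (11,14) outside
  → clear
Obstacle 2 [(13,13) (23,13) (24,16) (24,24) (14,21)]:
  edge (13,13)–(23,13): clear
  edge (23,13)–(24,16): clear
  edge (24,16)–(24,24): clear
  edge (24,24)–(14,21): clear
  edge (14,21)–(13,13): clear
  midpoint (11,14) outside
  → clear
Obstacle 3 [(0,0) (11,4) (9,9) (2,10)]:
  edge (0,0)–(11,4): clear
  edge (11,4)–(9,9): clear
  edge (9,9)–(2,10): clear
  edge (2,10)–(0,0): clear
  midpoint (11,14) outside
  → clear
Obstacle 4 [(0,13) (11,17) (4,23) (1,21)]:
  edge (0,13)–(11,17): clear
  edge (11,17)–(4,23): clear
  edge (4,23)–(1,21): clear
  edge (1,21)–(0,13): clear
  midpoint (11,14) outside
  → clear

FREE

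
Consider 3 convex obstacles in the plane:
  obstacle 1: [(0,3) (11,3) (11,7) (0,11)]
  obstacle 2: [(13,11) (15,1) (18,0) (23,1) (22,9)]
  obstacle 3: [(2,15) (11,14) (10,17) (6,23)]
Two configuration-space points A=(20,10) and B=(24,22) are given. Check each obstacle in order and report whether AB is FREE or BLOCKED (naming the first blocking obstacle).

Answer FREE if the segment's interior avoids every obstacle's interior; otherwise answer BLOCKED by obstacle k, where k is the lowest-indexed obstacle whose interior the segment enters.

FREE

Obstacle 1 [(0,3) (11,3) (11,7) (0,11)]:
  edge (0,3)–(11,3): clear
  edge (11,3)–(11,7): clear
  edge (11,7)–(0,11): clear
  edge (0,11)–(0,3): clear
  midpoint (22,16) outside
  → clear
Obstacle 2 [(13,11) (15,1) (18,0) (23,1) (22,9)]:
  edge (13,11)–(15,1): clear
  edge (15,1)–(18,0): clear
  edge (18,0)–(23,1): clear
  edge (23,1)–(22,9): clear
  edge (22,9)–(13,11): clear
  midpoint (22,16) outside
  → clear
Obstacle 3 [(2,15) (11,14) (10,17) (6,23)]:
  edge (2,15)–(11,14): clear
  edge (11,14)–(10,17): clear
  edge (10,17)–(6,23): clear
  edge (6,23)–(2,15): clear
  midpoint (22,16) outside
  → clear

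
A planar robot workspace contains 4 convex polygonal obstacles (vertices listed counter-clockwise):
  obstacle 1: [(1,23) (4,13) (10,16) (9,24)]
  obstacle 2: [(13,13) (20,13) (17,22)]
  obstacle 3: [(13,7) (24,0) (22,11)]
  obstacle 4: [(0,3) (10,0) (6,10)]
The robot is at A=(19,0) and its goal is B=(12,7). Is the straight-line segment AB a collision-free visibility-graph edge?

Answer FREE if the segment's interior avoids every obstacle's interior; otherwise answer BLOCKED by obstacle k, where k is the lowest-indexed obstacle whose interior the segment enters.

FREE

Obstacle 1 [(1,23) (4,13) (10,16) (9,24)]:
  edge (1,23)–(4,13): clear
  edge (4,13)–(10,16): clear
  edge (10,16)–(9,24): clear
  edge (9,24)–(1,23): clear
  midpoint (31/2,7/2) outside
  → clear
Obstacle 2 [(13,13) (20,13) (17,22)]:
  edge (13,13)–(20,13): clear
  edge (20,13)–(17,22): clear
  edge (17,22)–(13,13): clear
  midpoint (31/2,7/2) outside
  → clear
Obstacle 3 [(13,7) (24,0) (22,11)]:
  edge (13,7)–(24,0): clear
  edge (24,0)–(22,11): clear
  edge (22,11)–(13,7): clear
  midpoint (31/2,7/2) outside
  → clear
Obstacle 4 [(0,3) (10,0) (6,10)]:
  edge (0,3)–(10,0): clear
  edge (10,0)–(6,10): clear
  edge (6,10)–(0,3): clear
  midpoint (31/2,7/2) outside
  → clear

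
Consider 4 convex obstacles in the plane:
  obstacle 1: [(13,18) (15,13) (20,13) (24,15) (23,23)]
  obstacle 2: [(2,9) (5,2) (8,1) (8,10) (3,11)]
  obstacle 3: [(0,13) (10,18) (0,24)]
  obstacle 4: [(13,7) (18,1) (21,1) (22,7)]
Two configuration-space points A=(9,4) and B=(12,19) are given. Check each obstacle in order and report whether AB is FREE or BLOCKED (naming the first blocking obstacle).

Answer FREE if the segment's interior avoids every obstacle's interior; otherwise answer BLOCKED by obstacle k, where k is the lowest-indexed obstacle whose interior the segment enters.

Obstacle 1 [(13,18) (15,13) (20,13) (24,15) (23,23)]:
  edge (13,18)–(15,13): clear
  edge (15,13)–(20,13): clear
  edge (20,13)–(24,15): clear
  edge (24,15)–(23,23): clear
  edge (23,23)–(13,18): clear
  midpoint (21/2,23/2) outside
  → clear
Obstacle 2 [(2,9) (5,2) (8,1) (8,10) (3,11)]:
  edge (2,9)–(5,2): clear
  edge (5,2)–(8,1): clear
  edge (8,1)–(8,10): clear
  edge (8,10)–(3,11): clear
  edge (3,11)–(2,9): clear
  midpoint (21/2,23/2) outside
  → clear
Obstacle 3 [(0,13) (10,18) (0,24)]:
  edge (0,13)–(10,18): clear
  edge (10,18)–(0,24): clear
  edge (0,24)–(0,13): clear
  midpoint (21/2,23/2) outside
  → clear
Obstacle 4 [(13,7) (18,1) (21,1) (22,7)]:
  edge (13,7)–(18,1): clear
  edge (18,1)–(21,1): clear
  edge (21,1)–(22,7): clear
  edge (22,7)–(13,7): clear
  midpoint (21/2,23/2) outside
  → clear

FREE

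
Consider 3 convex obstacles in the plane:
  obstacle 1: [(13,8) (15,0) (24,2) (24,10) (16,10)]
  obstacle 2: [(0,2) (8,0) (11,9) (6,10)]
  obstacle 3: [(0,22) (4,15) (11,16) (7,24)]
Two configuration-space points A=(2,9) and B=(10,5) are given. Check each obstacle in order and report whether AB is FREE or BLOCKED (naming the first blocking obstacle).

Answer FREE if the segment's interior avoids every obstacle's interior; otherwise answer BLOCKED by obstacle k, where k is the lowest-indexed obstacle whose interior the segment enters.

BLOCKED by obstacle 2

Obstacle 1 [(13,8) (15,0) (24,2) (24,10) (16,10)]:
  edge (13,8)–(15,0): clear
  edge (15,0)–(24,2): clear
  edge (24,2)–(24,10): clear
  edge (24,10)–(16,10): clear
  edge (16,10)–(13,8): clear
  midpoint (6,7) outside
  → clear
Obstacle 2 [(0,2) (8,0) (11,9) (6,10)]:
  edge (0,2)–(8,0): clear
  edge (8,0)–(11,9): crosses AB
  edge (11,9)–(6,10): clear
  edge (6,10)–(0,2): crosses AB
  → BLOCKED
Obstacle 3 [(0,22) (4,15) (11,16) (7,24)]:
  edge (0,22)–(4,15): clear
  edge (4,15)–(11,16): clear
  edge (11,16)–(7,24): clear
  edge (7,24)–(0,22): clear
  midpoint (6,7) outside
  → clear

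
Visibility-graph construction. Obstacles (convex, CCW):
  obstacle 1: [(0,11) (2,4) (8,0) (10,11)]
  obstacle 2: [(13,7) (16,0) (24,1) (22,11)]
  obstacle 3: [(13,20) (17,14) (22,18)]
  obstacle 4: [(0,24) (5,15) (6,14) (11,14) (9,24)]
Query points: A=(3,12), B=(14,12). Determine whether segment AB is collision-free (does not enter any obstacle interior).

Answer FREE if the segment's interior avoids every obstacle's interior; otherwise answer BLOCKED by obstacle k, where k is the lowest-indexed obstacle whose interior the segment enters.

Obstacle 1 [(0,11) (2,4) (8,0) (10,11)]:
  edge (0,11)–(2,4): clear
  edge (2,4)–(8,0): clear
  edge (8,0)–(10,11): clear
  edge (10,11)–(0,11): clear
  midpoint (17/2,12) outside
  → clear
Obstacle 2 [(13,7) (16,0) (24,1) (22,11)]:
  edge (13,7)–(16,0): clear
  edge (16,0)–(24,1): clear
  edge (24,1)–(22,11): clear
  edge (22,11)–(13,7): clear
  midpoint (17/2,12) outside
  → clear
Obstacle 3 [(13,20) (17,14) (22,18)]:
  edge (13,20)–(17,14): clear
  edge (17,14)–(22,18): clear
  edge (22,18)–(13,20): clear
  midpoint (17/2,12) outside
  → clear
Obstacle 4 [(0,24) (5,15) (6,14) (11,14) (9,24)]:
  edge (0,24)–(5,15): clear
  edge (5,15)–(6,14): clear
  edge (6,14)–(11,14): clear
  edge (11,14)–(9,24): clear
  edge (9,24)–(0,24): clear
  midpoint (17/2,12) outside
  → clear

FREE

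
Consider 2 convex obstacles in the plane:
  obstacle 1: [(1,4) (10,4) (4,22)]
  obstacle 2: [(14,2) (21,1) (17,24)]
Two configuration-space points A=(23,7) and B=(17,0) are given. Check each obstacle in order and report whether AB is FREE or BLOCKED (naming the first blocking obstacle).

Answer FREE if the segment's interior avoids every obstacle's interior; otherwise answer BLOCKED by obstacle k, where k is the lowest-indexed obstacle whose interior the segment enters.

BLOCKED by obstacle 2

Obstacle 1 [(1,4) (10,4) (4,22)]:
  edge (1,4)–(10,4): clear
  edge (10,4)–(4,22): clear
  edge (4,22)–(1,4): clear
  midpoint (20,7/2) outside
  → clear
Obstacle 2 [(14,2) (21,1) (17,24)]:
  edge (14,2)–(21,1): crosses AB
  edge (21,1)–(17,24): crosses AB
  edge (17,24)–(14,2): clear
  → BLOCKED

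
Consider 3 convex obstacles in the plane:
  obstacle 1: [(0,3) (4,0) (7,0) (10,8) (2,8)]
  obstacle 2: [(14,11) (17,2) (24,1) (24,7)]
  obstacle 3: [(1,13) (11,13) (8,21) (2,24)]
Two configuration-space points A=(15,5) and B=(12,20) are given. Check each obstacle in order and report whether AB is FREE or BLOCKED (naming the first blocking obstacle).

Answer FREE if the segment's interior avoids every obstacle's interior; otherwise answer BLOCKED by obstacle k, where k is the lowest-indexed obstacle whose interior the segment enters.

Obstacle 1 [(0,3) (4,0) (7,0) (10,8) (2,8)]:
  edge (0,3)–(4,0): clear
  edge (4,0)–(7,0): clear
  edge (7,0)–(10,8): clear
  edge (10,8)–(2,8): clear
  edge (2,8)–(0,3): clear
  midpoint (27/2,25/2) outside
  → clear
Obstacle 2 [(14,11) (17,2) (24,1) (24,7)]:
  edge (14,11)–(17,2): clear
  edge (17,2)–(24,1): clear
  edge (24,1)–(24,7): clear
  edge (24,7)–(14,11): clear
  midpoint (27/2,25/2) outside
  → clear
Obstacle 3 [(1,13) (11,13) (8,21) (2,24)]:
  edge (1,13)–(11,13): clear
  edge (11,13)–(8,21): clear
  edge (8,21)–(2,24): clear
  edge (2,24)–(1,13): clear
  midpoint (27/2,25/2) outside
  → clear

FREE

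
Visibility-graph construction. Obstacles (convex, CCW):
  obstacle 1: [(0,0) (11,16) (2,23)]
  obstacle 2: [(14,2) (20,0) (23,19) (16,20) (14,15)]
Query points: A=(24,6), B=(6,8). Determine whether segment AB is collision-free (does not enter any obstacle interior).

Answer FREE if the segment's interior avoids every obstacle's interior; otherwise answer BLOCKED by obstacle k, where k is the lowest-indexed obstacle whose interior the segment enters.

Obstacle 1 [(0,0) (11,16) (2,23)]:
  edge (0,0)–(11,16): clear
  edge (11,16)–(2,23): clear
  edge (2,23)–(0,0): clear
  midpoint (15,7) outside
  → clear
Obstacle 2 [(14,2) (20,0) (23,19) (16,20) (14,15)]:
  edge (14,2)–(20,0): clear
  edge (20,0)–(23,19): crosses AB
  edge (23,19)–(16,20): clear
  edge (16,20)–(14,15): clear
  edge (14,15)–(14,2): crosses AB
  → BLOCKED

BLOCKED by obstacle 2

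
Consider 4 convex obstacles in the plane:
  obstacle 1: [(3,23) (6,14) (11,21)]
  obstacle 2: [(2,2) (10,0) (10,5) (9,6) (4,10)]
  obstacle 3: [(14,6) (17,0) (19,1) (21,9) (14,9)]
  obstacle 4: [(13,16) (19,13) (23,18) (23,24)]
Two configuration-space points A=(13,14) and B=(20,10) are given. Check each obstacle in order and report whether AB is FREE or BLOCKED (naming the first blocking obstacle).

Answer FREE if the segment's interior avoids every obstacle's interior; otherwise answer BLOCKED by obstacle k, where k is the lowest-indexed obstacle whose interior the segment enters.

FREE

Obstacle 1 [(3,23) (6,14) (11,21)]:
  edge (3,23)–(6,14): clear
  edge (6,14)–(11,21): clear
  edge (11,21)–(3,23): clear
  midpoint (33/2,12) outside
  → clear
Obstacle 2 [(2,2) (10,0) (10,5) (9,6) (4,10)]:
  edge (2,2)–(10,0): clear
  edge (10,0)–(10,5): clear
  edge (10,5)–(9,6): clear
  edge (9,6)–(4,10): clear
  edge (4,10)–(2,2): clear
  midpoint (33/2,12) outside
  → clear
Obstacle 3 [(14,6) (17,0) (19,1) (21,9) (14,9)]:
  edge (14,6)–(17,0): clear
  edge (17,0)–(19,1): clear
  edge (19,1)–(21,9): clear
  edge (21,9)–(14,9): clear
  edge (14,9)–(14,6): clear
  midpoint (33/2,12) outside
  → clear
Obstacle 4 [(13,16) (19,13) (23,18) (23,24)]:
  edge (13,16)–(19,13): clear
  edge (19,13)–(23,18): clear
  edge (23,18)–(23,24): clear
  edge (23,24)–(13,16): clear
  midpoint (33/2,12) outside
  → clear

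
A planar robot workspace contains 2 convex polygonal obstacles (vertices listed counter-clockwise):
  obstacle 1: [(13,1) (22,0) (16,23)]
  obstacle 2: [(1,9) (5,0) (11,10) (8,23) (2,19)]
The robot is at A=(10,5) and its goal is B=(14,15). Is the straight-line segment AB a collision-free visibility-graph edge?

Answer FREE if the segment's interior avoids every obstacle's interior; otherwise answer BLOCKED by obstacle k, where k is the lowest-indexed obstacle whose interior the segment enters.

FREE

Obstacle 1 [(13,1) (22,0) (16,23)]:
  edge (13,1)–(22,0): clear
  edge (22,0)–(16,23): clear
  edge (16,23)–(13,1): clear
  midpoint (12,10) outside
  → clear
Obstacle 2 [(1,9) (5,0) (11,10) (8,23) (2,19)]:
  edge (1,9)–(5,0): clear
  edge (5,0)–(11,10): clear
  edge (11,10)–(8,23): clear
  edge (8,23)–(2,19): clear
  edge (2,19)–(1,9): clear
  midpoint (12,10) outside
  → clear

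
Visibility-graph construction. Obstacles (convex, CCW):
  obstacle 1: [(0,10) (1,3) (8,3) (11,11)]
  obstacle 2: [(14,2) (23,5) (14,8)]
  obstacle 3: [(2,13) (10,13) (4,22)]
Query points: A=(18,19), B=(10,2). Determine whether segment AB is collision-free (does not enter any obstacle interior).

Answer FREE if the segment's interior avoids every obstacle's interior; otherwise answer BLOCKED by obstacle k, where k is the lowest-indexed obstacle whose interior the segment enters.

Obstacle 1 [(0,10) (1,3) (8,3) (11,11)]:
  edge (0,10)–(1,3): clear
  edge (1,3)–(8,3): clear
  edge (8,3)–(11,11): clear
  edge (11,11)–(0,10): clear
  midpoint (14,21/2) outside
  → clear
Obstacle 2 [(14,2) (23,5) (14,8)]:
  edge (14,2)–(23,5): clear
  edge (23,5)–(14,8): clear
  edge (14,8)–(14,2): clear
  midpoint (14,21/2) outside
  → clear
Obstacle 3 [(2,13) (10,13) (4,22)]:
  edge (2,13)–(10,13): clear
  edge (10,13)–(4,22): clear
  edge (4,22)–(2,13): clear
  midpoint (14,21/2) outside
  → clear

FREE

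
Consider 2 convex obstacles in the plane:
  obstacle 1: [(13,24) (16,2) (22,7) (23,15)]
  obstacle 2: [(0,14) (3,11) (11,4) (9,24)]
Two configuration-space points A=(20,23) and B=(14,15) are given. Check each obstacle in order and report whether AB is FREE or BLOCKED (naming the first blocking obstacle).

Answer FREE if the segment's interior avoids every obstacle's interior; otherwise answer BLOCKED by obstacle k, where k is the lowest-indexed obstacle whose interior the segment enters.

Obstacle 1 [(13,24) (16,2) (22,7) (23,15)]:
  edge (13,24)–(16,2): crosses AB
  edge (16,2)–(22,7): clear
  edge (22,7)–(23,15): clear
  edge (23,15)–(13,24): crosses AB
  → BLOCKED
Obstacle 2 [(0,14) (3,11) (11,4) (9,24)]:
  edge (0,14)–(3,11): clear
  edge (3,11)–(11,4): clear
  edge (11,4)–(9,24): clear
  edge (9,24)–(0,14): clear
  midpoint (17,19) outside
  → clear

BLOCKED by obstacle 1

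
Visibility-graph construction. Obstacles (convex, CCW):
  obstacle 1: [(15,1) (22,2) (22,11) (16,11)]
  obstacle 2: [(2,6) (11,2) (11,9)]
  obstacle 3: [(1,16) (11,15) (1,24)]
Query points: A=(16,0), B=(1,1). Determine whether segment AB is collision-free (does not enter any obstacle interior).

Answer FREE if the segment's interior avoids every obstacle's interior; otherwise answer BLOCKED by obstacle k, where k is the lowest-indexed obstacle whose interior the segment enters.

FREE

Obstacle 1 [(15,1) (22,2) (22,11) (16,11)]:
  edge (15,1)–(22,2): clear
  edge (22,2)–(22,11): clear
  edge (22,11)–(16,11): clear
  edge (16,11)–(15,1): clear
  midpoint (17/2,1/2) outside
  → clear
Obstacle 2 [(2,6) (11,2) (11,9)]:
  edge (2,6)–(11,2): clear
  edge (11,2)–(11,9): clear
  edge (11,9)–(2,6): clear
  midpoint (17/2,1/2) outside
  → clear
Obstacle 3 [(1,16) (11,15) (1,24)]:
  edge (1,16)–(11,15): clear
  edge (11,15)–(1,24): clear
  edge (1,24)–(1,16): clear
  midpoint (17/2,1/2) outside
  → clear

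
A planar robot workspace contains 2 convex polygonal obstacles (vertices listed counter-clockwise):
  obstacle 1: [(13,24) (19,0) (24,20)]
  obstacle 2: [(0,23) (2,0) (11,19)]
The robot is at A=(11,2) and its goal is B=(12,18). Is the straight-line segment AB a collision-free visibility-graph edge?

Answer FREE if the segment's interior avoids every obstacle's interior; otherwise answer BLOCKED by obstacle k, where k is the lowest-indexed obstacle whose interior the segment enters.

Obstacle 1 [(13,24) (19,0) (24,20)]:
  edge (13,24)–(19,0): clear
  edge (19,0)–(24,20): clear
  edge (24,20)–(13,24): clear
  midpoint (23/2,10) outside
  → clear
Obstacle 2 [(0,23) (2,0) (11,19)]:
  edge (0,23)–(2,0): clear
  edge (2,0)–(11,19): clear
  edge (11,19)–(0,23): clear
  midpoint (23/2,10) outside
  → clear

FREE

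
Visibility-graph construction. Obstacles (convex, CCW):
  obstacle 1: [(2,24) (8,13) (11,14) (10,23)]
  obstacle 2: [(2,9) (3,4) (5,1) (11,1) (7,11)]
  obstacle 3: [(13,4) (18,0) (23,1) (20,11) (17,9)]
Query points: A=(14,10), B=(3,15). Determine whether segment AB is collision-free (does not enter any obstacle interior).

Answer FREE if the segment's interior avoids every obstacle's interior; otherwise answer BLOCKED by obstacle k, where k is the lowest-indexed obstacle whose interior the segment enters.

FREE

Obstacle 1 [(2,24) (8,13) (11,14) (10,23)]:
  edge (2,24)–(8,13): clear
  edge (8,13)–(11,14): clear
  edge (11,14)–(10,23): clear
  edge (10,23)–(2,24): clear
  midpoint (17/2,25/2) outside
  → clear
Obstacle 2 [(2,9) (3,4) (5,1) (11,1) (7,11)]:
  edge (2,9)–(3,4): clear
  edge (3,4)–(5,1): clear
  edge (5,1)–(11,1): clear
  edge (11,1)–(7,11): clear
  edge (7,11)–(2,9): clear
  midpoint (17/2,25/2) outside
  → clear
Obstacle 3 [(13,4) (18,0) (23,1) (20,11) (17,9)]:
  edge (13,4)–(18,0): clear
  edge (18,0)–(23,1): clear
  edge (23,1)–(20,11): clear
  edge (20,11)–(17,9): clear
  edge (17,9)–(13,4): clear
  midpoint (17/2,25/2) outside
  → clear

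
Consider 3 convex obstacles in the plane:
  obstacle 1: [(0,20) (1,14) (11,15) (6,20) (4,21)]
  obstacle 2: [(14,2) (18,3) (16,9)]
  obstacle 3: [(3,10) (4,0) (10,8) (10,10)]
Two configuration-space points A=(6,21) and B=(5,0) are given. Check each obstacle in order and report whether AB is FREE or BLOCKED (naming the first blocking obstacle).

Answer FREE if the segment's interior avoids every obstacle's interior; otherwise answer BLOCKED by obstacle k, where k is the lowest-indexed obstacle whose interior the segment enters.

Obstacle 1 [(0,20) (1,14) (11,15) (6,20) (4,21)]:
  edge (0,20)–(1,14): clear
  edge (1,14)–(11,15): crosses AB
  edge (11,15)–(6,20): clear
  edge (6,20)–(4,21): crosses AB
  edge (4,21)–(0,20): clear
  → BLOCKED
Obstacle 2 [(14,2) (18,3) (16,9)]:
  edge (14,2)–(18,3): clear
  edge (18,3)–(16,9): clear
  edge (16,9)–(14,2): clear
  midpoint (11/2,21/2) outside
  → clear
Obstacle 3 [(3,10) (4,0) (10,8) (10,10)]:
  edge (3,10)–(4,0): clear
  edge (4,0)–(10,8): crosses AB
  edge (10,8)–(10,10): clear
  edge (10,10)–(3,10): crosses AB
  → BLOCKED

BLOCKED by obstacle 1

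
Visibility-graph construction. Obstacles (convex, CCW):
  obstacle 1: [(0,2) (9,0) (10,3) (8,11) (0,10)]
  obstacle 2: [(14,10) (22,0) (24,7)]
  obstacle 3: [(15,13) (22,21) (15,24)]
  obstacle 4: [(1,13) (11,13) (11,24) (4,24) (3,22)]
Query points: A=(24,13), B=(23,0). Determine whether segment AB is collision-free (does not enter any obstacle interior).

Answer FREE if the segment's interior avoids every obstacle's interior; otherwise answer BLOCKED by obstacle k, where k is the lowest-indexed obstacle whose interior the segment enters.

Obstacle 1 [(0,2) (9,0) (10,3) (8,11) (0,10)]:
  edge (0,2)–(9,0): clear
  edge (9,0)–(10,3): clear
  edge (10,3)–(8,11): clear
  edge (8,11)–(0,10): clear
  edge (0,10)–(0,2): clear
  midpoint (47/2,13/2) outside
  → clear
Obstacle 2 [(14,10) (22,0) (24,7)]:
  edge (14,10)–(22,0): clear
  edge (22,0)–(24,7): crosses AB
  edge (24,7)–(14,10): crosses AB
  → BLOCKED
Obstacle 3 [(15,13) (22,21) (15,24)]:
  edge (15,13)–(22,21): clear
  edge (22,21)–(15,24): clear
  edge (15,24)–(15,13): clear
  midpoint (47/2,13/2) outside
  → clear
Obstacle 4 [(1,13) (11,13) (11,24) (4,24) (3,22)]:
  edge (1,13)–(11,13): clear
  edge (11,13)–(11,24): clear
  edge (11,24)–(4,24): clear
  edge (4,24)–(3,22): clear
  edge (3,22)–(1,13): clear
  midpoint (47/2,13/2) outside
  → clear

BLOCKED by obstacle 2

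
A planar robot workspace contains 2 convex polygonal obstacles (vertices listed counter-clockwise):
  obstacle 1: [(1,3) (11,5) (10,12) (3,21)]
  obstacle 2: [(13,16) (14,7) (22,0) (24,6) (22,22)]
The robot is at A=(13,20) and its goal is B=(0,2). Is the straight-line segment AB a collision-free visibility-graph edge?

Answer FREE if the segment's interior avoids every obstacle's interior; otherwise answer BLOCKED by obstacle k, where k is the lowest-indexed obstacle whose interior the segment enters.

BLOCKED by obstacle 1

Obstacle 1 [(1,3) (11,5) (10,12) (3,21)]:
  edge (1,3)–(11,5): clear
  edge (11,5)–(10,12): clear
  edge (10,12)–(3,21): crosses AB
  edge (3,21)–(1,3): crosses AB
  → BLOCKED
Obstacle 2 [(13,16) (14,7) (22,0) (24,6) (22,22)]:
  edge (13,16)–(14,7): clear
  edge (14,7)–(22,0): clear
  edge (22,0)–(24,6): clear
  edge (24,6)–(22,22): clear
  edge (22,22)–(13,16): clear
  midpoint (13/2,11) outside
  → clear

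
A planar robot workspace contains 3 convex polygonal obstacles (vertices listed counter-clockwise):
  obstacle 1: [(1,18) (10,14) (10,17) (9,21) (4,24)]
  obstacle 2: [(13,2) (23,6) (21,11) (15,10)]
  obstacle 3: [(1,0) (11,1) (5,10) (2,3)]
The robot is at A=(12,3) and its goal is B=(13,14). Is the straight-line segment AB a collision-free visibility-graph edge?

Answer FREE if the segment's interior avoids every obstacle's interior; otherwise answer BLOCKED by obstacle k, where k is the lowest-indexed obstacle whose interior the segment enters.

Obstacle 1 [(1,18) (10,14) (10,17) (9,21) (4,24)]:
  edge (1,18)–(10,14): clear
  edge (10,14)–(10,17): clear
  edge (10,17)–(9,21): clear
  edge (9,21)–(4,24): clear
  edge (4,24)–(1,18): clear
  midpoint (25/2,17/2) outside
  → clear
Obstacle 2 [(13,2) (23,6) (21,11) (15,10)]:
  edge (13,2)–(23,6): clear
  edge (23,6)–(21,11): clear
  edge (21,11)–(15,10): clear
  edge (15,10)–(13,2): clear
  midpoint (25/2,17/2) outside
  → clear
Obstacle 3 [(1,0) (11,1) (5,10) (2,3)]:
  edge (1,0)–(11,1): clear
  edge (11,1)–(5,10): clear
  edge (5,10)–(2,3): clear
  edge (2,3)–(1,0): clear
  midpoint (25/2,17/2) outside
  → clear

FREE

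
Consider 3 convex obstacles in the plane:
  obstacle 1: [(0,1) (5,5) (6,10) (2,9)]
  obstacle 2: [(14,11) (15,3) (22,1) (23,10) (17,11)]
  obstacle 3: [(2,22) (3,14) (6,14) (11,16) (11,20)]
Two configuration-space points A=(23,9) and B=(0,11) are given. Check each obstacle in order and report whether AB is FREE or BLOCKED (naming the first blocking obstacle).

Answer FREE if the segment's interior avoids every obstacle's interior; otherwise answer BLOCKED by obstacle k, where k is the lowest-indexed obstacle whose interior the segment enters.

Obstacle 1 [(0,1) (5,5) (6,10) (2,9)]:
  edge (0,1)–(5,5): clear
  edge (5,5)–(6,10): clear
  edge (6,10)–(2,9): clear
  edge (2,9)–(0,1): clear
  midpoint (23/2,10) outside
  → clear
Obstacle 2 [(14,11) (15,3) (22,1) (23,10) (17,11)]:
  edge (14,11)–(15,3): crosses AB
  edge (15,3)–(22,1): clear
  edge (22,1)–(23,10): crosses AB
  edge (23,10)–(17,11): clear
  edge (17,11)–(14,11): clear
  → BLOCKED
Obstacle 3 [(2,22) (3,14) (6,14) (11,16) (11,20)]:
  edge (2,22)–(3,14): clear
  edge (3,14)–(6,14): clear
  edge (6,14)–(11,16): clear
  edge (11,16)–(11,20): clear
  edge (11,20)–(2,22): clear
  midpoint (23/2,10) outside
  → clear

BLOCKED by obstacle 2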